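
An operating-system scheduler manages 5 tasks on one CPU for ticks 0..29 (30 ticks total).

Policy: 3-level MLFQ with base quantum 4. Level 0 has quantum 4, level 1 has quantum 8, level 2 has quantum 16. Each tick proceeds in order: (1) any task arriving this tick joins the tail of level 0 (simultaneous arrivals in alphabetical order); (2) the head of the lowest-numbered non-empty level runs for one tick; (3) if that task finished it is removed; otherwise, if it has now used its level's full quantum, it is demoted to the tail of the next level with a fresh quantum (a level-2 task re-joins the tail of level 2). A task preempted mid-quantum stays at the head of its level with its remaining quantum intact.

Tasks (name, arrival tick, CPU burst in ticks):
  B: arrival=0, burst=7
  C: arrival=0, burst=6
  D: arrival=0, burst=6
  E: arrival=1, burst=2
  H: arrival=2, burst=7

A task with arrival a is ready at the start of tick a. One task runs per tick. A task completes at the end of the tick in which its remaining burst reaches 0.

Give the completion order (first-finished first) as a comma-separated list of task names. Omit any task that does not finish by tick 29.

t=0: L0/L1/L2 = BCD/-/- → run B
t=1: L0/L1/L2 = BCDE/-/- → run B
t=2: L0/L1/L2 = BCDEH/-/- → run B
t=3: L0/L1/L2 = BCDEH/-/- → run B
t=4: L0/L1/L2 = CDEH/B/- → run C
t=5: L0/L1/L2 = CDEH/B/- → run C
t=6: L0/L1/L2 = CDEH/B/- → run C
t=7: L0/L1/L2 = CDEH/B/- → run C
t=8: L0/L1/L2 = DEH/BC/- → run D
t=9: L0/L1/L2 = DEH/BC/- → run D
t=10: L0/L1/L2 = DEH/BC/- → run D
t=11: L0/L1/L2 = DEH/BC/- → run D
t=12: L0/L1/L2 = EH/BCD/- → run E
t=13: L0/L1/L2 = EH/BCD/- → run E
t=14: L0/L1/L2 = H/BCD/- → run H
t=15: L0/L1/L2 = H/BCD/- → run H
t=16: L0/L1/L2 = H/BCD/- → run H
t=17: L0/L1/L2 = H/BCD/- → run H
t=18: L0/L1/L2 = -/BCDH/- → run B
t=19: L0/L1/L2 = -/BCDH/- → run B
t=20: L0/L1/L2 = -/BCDH/- → run B
t=21: L0/L1/L2 = -/CDH/- → run C
t=22: L0/L1/L2 = -/CDH/- → run C
t=23: L0/L1/L2 = -/DH/- → run D
t=24: L0/L1/L2 = -/DH/- → run D
t=25: L0/L1/L2 = -/H/- → run H
t=26: L0/L1/L2 = -/H/- → run H
t=27: L0/L1/L2 = -/H/- → run H
t=28: (idle)
t=29: (idle)

completion order = E, B, C, D, H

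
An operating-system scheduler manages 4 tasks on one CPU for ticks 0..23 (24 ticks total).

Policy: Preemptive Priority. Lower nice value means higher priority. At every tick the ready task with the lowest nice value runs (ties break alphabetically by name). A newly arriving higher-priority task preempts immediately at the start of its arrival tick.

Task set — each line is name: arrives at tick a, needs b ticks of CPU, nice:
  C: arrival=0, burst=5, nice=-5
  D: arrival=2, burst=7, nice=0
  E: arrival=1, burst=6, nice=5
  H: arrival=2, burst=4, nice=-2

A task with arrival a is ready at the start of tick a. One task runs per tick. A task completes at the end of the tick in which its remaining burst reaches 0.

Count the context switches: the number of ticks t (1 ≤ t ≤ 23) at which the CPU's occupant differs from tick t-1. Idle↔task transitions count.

context switches = 4

t=0: ready={C} → run C
t=1: ready={C,E} → run C
t=2: ready={C,D,E,H} → run C
t=3: ready={C,D,E,H} → run C
t=4: ready={C,D,E,H} → run C
t=5: ready={D,E,H} → run H
t=6: ready={D,E,H} → run H
t=7: ready={D,E,H} → run H
t=8: ready={D,E,H} → run H
t=9: ready={D,E} → run D
t=10: ready={D,E} → run D
t=11: ready={D,E} → run D
t=12: ready={D,E} → run D
t=13: ready={D,E} → run D
t=14: ready={D,E} → run D
t=15: ready={D,E} → run D
t=16: ready={E} → run E
t=17: ready={E} → run E
t=18: ready={E} → run E
t=19: ready={E} → run E
t=20: ready={E} → run E
t=21: ready={E} → run E
t=22: (idle)
t=23: (idle)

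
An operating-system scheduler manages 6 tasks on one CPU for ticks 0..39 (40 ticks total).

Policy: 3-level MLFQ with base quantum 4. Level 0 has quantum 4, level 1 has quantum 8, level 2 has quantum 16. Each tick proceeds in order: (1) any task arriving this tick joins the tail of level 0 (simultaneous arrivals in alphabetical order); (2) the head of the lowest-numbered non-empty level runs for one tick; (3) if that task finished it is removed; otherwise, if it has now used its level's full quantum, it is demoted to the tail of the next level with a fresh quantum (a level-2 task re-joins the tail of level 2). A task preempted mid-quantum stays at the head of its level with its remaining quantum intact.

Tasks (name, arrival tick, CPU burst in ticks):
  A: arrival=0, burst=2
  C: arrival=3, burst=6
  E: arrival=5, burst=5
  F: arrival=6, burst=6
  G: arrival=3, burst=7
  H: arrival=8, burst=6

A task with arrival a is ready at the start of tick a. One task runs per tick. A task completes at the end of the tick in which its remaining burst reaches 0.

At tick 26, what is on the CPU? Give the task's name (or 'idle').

t=0: L0/L1/L2 = A/-/- → run A
t=1: L0/L1/L2 = A/-/- → run A
t=2: (idle)
t=3: L0/L1/L2 = CG/-/- → run C
t=4: L0/L1/L2 = CG/-/- → run C
t=5: L0/L1/L2 = CGE/-/- → run C
t=6: L0/L1/L2 = CGEF/-/- → run C
t=7: L0/L1/L2 = GEF/C/- → run G
t=8: L0/L1/L2 = GEFH/C/- → run G
t=9: L0/L1/L2 = GEFH/C/- → run G
t=10: L0/L1/L2 = GEFH/C/- → run G
t=11: L0/L1/L2 = EFH/CG/- → run E
t=12: L0/L1/L2 = EFH/CG/- → run E
t=13: L0/L1/L2 = EFH/CG/- → run E
t=14: L0/L1/L2 = EFH/CG/- → run E
t=15: L0/L1/L2 = FH/CGE/- → run F
t=16: L0/L1/L2 = FH/CGE/- → run F
t=17: L0/L1/L2 = FH/CGE/- → run F
t=18: L0/L1/L2 = FH/CGE/- → run F
t=19: L0/L1/L2 = H/CGEF/- → run H
t=20: L0/L1/L2 = H/CGEF/- → run H
t=21: L0/L1/L2 = H/CGEF/- → run H
t=22: L0/L1/L2 = H/CGEF/- → run H
t=23: L0/L1/L2 = -/CGEFH/- → run C
t=24: L0/L1/L2 = -/CGEFH/- → run C
t=25: L0/L1/L2 = -/GEFH/- → run G
t=26: L0/L1/L2 = -/GEFH/- → run G
t=27: L0/L1/L2 = -/GEFH/- → run G
t=28: L0/L1/L2 = -/EFH/- → run E
t=29: L0/L1/L2 = -/FH/- → run F
t=30: L0/L1/L2 = -/FH/- → run F
t=31: L0/L1/L2 = -/H/- → run H
t=32: L0/L1/L2 = -/H/- → run H
t=33: (idle)
t=34: (idle)
t=35: (idle)
t=36: (idle)
t=37: (idle)
t=38: (idle)
t=39: (idle)

running at tick 26 = G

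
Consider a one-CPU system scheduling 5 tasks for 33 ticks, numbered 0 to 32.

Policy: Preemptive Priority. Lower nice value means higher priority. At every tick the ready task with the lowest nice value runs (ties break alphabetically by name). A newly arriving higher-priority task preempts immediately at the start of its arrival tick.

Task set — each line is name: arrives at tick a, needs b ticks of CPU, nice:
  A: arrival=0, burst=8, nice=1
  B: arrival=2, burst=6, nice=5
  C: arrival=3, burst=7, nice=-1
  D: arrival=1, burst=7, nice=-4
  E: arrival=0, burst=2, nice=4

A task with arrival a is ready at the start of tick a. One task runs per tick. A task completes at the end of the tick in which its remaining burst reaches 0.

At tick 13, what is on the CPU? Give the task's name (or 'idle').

running at tick 13 = C

t=0: ready={A,E} → run A
t=1: ready={A,D,E} → run D
t=2: ready={A,B,D,E} → run D
t=3: ready={A,B,C,D,E} → run D
t=4: ready={A,B,C,D,E} → run D
t=5: ready={A,B,C,D,E} → run D
t=6: ready={A,B,C,D,E} → run D
t=7: ready={A,B,C,D,E} → run D
t=8: ready={A,B,C,E} → run C
t=9: ready={A,B,C,E} → run C
t=10: ready={A,B,C,E} → run C
t=11: ready={A,B,C,E} → run C
t=12: ready={A,B,C,E} → run C
t=13: ready={A,B,C,E} → run C
t=14: ready={A,B,C,E} → run C
t=15: ready={A,B,E} → run A
t=16: ready={A,B,E} → run A
t=17: ready={A,B,E} → run A
t=18: ready={A,B,E} → run A
t=19: ready={A,B,E} → run A
t=20: ready={A,B,E} → run A
t=21: ready={A,B,E} → run A
t=22: ready={B,E} → run E
t=23: ready={B,E} → run E
t=24: ready={B} → run B
t=25: ready={B} → run B
t=26: ready={B} → run B
t=27: ready={B} → run B
t=28: ready={B} → run B
t=29: ready={B} → run B
t=30: (idle)
t=31: (idle)
t=32: (idle)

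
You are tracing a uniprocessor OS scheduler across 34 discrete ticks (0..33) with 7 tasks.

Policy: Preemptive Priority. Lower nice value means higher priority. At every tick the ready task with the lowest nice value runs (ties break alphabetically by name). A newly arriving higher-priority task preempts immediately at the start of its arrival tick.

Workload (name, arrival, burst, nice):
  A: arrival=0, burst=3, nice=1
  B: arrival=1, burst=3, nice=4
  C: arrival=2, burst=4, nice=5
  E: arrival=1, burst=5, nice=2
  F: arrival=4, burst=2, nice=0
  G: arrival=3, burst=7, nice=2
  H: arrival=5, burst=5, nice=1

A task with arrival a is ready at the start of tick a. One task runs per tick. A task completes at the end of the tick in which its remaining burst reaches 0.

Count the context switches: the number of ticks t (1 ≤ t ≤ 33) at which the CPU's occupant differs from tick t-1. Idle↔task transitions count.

t=0: ready={A} → run A
t=1: ready={A,B,E} → run A
t=2: ready={A,B,C,E} → run A
t=3: ready={B,C,E,G} → run E
t=4: ready={B,C,E,F,G} → run F
t=5: ready={B,C,E,F,G,H} → run F
t=6: ready={B,C,E,G,H} → run H
t=7: ready={B,C,E,G,H} → run H
t=8: ready={B,C,E,G,H} → run H
t=9: ready={B,C,E,G,H} → run H
t=10: ready={B,C,E,G,H} → run H
t=11: ready={B,C,E,G} → run E
t=12: ready={B,C,E,G} → run E
t=13: ready={B,C,E,G} → run E
t=14: ready={B,C,E,G} → run E
t=15: ready={B,C,G} → run G
t=16: ready={B,C,G} → run G
t=17: ready={B,C,G} → run G
t=18: ready={B,C,G} → run G
t=19: ready={B,C,G} → run G
t=20: ready={B,C,G} → run G
t=21: ready={B,C,G} → run G
t=22: ready={B,C} → run B
t=23: ready={B,C} → run B
t=24: ready={B,C} → run B
t=25: ready={C} → run C
t=26: ready={C} → run C
t=27: ready={C} → run C
t=28: ready={C} → run C
t=29: (idle)
t=30: (idle)
t=31: (idle)
t=32: (idle)
t=33: (idle)

context switches = 8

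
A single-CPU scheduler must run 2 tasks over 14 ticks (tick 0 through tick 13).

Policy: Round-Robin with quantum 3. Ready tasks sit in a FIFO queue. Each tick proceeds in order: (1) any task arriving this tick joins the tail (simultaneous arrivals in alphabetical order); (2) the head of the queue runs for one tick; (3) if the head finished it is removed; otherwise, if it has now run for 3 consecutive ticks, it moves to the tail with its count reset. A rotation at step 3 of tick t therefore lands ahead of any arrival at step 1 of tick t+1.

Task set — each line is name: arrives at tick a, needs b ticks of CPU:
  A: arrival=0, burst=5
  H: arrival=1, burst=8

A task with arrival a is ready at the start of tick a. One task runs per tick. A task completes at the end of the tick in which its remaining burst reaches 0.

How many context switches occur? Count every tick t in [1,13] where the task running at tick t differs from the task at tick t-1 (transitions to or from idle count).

t=0: queue=[A] q_used=0 → run A
t=1: queue=[A,H] q_used=1 → run A
t=2: queue=[A,H] q_used=2 → run A
t=3: queue=[H,A] q_used=0 → run H
t=4: queue=[H,A] q_used=1 → run H
t=5: queue=[H,A] q_used=2 → run H
t=6: queue=[A,H] q_used=0 → run A
t=7: queue=[A,H] q_used=1 → run A
t=8: queue=[H] q_used=0 → run H
t=9: queue=[H] q_used=1 → run H
t=10: queue=[H] q_used=2 → run H
t=11: queue=[H] q_used=0 → run H
t=12: queue=[H] q_used=1 → run H
t=13: (idle)

context switches = 4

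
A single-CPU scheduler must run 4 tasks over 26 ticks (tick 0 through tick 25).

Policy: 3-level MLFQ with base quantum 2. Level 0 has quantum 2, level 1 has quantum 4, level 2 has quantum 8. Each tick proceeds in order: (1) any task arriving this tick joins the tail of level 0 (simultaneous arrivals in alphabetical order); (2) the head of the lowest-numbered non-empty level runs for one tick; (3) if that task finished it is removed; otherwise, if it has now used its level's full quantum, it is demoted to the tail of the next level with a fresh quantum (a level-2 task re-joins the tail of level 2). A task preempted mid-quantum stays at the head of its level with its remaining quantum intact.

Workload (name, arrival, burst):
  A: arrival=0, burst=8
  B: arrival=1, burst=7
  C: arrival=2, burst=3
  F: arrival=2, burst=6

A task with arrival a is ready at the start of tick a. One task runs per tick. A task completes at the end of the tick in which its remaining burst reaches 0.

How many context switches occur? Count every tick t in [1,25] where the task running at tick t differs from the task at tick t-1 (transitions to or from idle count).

t=0: L0/L1/L2 = A/-/- → run A
t=1: L0/L1/L2 = AB/-/- → run A
t=2: L0/L1/L2 = BCF/A/- → run B
t=3: L0/L1/L2 = BCF/A/- → run B
t=4: L0/L1/L2 = CF/AB/- → run C
t=5: L0/L1/L2 = CF/AB/- → run C
t=6: L0/L1/L2 = F/ABC/- → run F
t=7: L0/L1/L2 = F/ABC/- → run F
t=8: L0/L1/L2 = -/ABCF/- → run A
t=9: L0/L1/L2 = -/ABCF/- → run A
t=10: L0/L1/L2 = -/ABCF/- → run A
t=11: L0/L1/L2 = -/ABCF/- → run A
t=12: L0/L1/L2 = -/BCF/A → run B
t=13: L0/L1/L2 = -/BCF/A → run B
t=14: L0/L1/L2 = -/BCF/A → run B
t=15: L0/L1/L2 = -/BCF/A → run B
t=16: L0/L1/L2 = -/CF/AB → run C
t=17: L0/L1/L2 = -/F/AB → run F
t=18: L0/L1/L2 = -/F/AB → run F
t=19: L0/L1/L2 = -/F/AB → run F
t=20: L0/L1/L2 = -/F/AB → run F
t=21: L0/L1/L2 = -/-/AB → run A
t=22: L0/L1/L2 = -/-/AB → run A
t=23: L0/L1/L2 = -/-/B → run B
t=24: (idle)
t=25: (idle)

context switches = 10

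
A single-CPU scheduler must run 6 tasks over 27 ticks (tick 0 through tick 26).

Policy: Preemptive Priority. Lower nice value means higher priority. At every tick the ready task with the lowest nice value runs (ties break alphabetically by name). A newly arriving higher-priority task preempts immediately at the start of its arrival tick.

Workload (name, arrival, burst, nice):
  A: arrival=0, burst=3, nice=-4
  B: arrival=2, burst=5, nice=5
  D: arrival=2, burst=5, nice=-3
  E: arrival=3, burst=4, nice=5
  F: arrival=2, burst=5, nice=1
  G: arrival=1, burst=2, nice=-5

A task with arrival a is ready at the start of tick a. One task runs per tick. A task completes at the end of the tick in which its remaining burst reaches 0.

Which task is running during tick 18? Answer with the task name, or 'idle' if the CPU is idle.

t=0: ready={A} → run A
t=1: ready={A,G} → run G
t=2: ready={A,B,D,F,G} → run G
t=3: ready={A,B,D,E,F} → run A
t=4: ready={A,B,D,E,F} → run A
t=5: ready={B,D,E,F} → run D
t=6: ready={B,D,E,F} → run D
t=7: ready={B,D,E,F} → run D
t=8: ready={B,D,E,F} → run D
t=9: ready={B,D,E,F} → run D
t=10: ready={B,E,F} → run F
t=11: ready={B,E,F} → run F
t=12: ready={B,E,F} → run F
t=13: ready={B,E,F} → run F
t=14: ready={B,E,F} → run F
t=15: ready={B,E} → run B
t=16: ready={B,E} → run B
t=17: ready={B,E} → run B
t=18: ready={B,E} → run B
t=19: ready={B,E} → run B
t=20: ready={E} → run E
t=21: ready={E} → run E
t=22: ready={E} → run E
t=23: ready={E} → run E
t=24: (idle)
t=25: (idle)
t=26: (idle)

running at tick 18 = B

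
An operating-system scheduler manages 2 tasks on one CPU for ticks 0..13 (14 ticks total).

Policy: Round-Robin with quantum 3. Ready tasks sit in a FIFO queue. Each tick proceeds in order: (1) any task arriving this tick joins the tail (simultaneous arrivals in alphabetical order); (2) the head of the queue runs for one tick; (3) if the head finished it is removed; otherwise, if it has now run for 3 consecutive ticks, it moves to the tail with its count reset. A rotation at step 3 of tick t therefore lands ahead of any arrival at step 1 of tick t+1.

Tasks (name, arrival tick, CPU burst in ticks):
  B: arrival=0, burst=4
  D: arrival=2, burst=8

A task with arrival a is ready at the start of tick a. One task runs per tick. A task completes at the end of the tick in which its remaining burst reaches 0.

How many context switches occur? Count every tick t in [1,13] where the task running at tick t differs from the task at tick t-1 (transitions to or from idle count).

t=0: queue=[B] q_used=0 → run B
t=1: queue=[B] q_used=1 → run B
t=2: queue=[B,D] q_used=2 → run B
t=3: queue=[D,B] q_used=0 → run D
t=4: queue=[D,B] q_used=1 → run D
t=5: queue=[D,B] q_used=2 → run D
t=6: queue=[B,D] q_used=0 → run B
t=7: queue=[D] q_used=0 → run D
t=8: queue=[D] q_used=1 → run D
t=9: queue=[D] q_used=2 → run D
t=10: queue=[D] q_used=0 → run D
t=11: queue=[D] q_used=1 → run D
t=12: (idle)
t=13: (idle)

context switches = 4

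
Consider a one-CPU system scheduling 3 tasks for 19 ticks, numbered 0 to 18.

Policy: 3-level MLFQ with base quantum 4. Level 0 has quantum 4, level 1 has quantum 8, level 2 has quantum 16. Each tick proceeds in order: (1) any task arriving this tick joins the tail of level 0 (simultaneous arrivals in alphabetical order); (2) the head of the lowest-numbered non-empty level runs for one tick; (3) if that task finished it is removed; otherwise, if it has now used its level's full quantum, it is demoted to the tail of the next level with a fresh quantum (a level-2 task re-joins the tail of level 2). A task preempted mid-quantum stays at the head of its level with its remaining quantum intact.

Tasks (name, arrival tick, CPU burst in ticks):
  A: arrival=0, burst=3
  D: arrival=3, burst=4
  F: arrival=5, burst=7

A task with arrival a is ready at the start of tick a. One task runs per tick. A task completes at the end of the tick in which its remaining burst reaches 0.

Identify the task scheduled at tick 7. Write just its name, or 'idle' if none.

running at tick 7 = F

t=0: L0/L1/L2 = A/-/- → run A
t=1: L0/L1/L2 = A/-/- → run A
t=2: L0/L1/L2 = A/-/- → run A
t=3: L0/L1/L2 = D/-/- → run D
t=4: L0/L1/L2 = D/-/- → run D
t=5: L0/L1/L2 = DF/-/- → run D
t=6: L0/L1/L2 = DF/-/- → run D
t=7: L0/L1/L2 = F/-/- → run F
t=8: L0/L1/L2 = F/-/- → run F
t=9: L0/L1/L2 = F/-/- → run F
t=10: L0/L1/L2 = F/-/- → run F
t=11: L0/L1/L2 = -/F/- → run F
t=12: L0/L1/L2 = -/F/- → run F
t=13: L0/L1/L2 = -/F/- → run F
t=14: (idle)
t=15: (idle)
t=16: (idle)
t=17: (idle)
t=18: (idle)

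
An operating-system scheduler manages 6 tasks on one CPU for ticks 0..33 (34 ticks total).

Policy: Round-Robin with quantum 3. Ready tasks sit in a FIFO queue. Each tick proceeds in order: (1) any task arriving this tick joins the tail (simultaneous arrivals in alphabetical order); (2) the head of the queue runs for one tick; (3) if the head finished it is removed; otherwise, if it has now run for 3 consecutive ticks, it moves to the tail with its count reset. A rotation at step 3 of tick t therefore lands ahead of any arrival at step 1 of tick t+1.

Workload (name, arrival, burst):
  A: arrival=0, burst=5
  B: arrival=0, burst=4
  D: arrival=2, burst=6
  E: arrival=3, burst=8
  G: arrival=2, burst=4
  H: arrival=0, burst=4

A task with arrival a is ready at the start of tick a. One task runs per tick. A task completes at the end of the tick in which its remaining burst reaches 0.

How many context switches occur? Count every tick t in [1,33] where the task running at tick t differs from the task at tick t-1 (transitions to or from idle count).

context switches = 12

t=0: queue=[A,B,H] q_used=0 → run A
t=1: queue=[A,B,H] q_used=1 → run A
t=2: queue=[A,B,H,D,G] q_used=2 → run A
t=3: queue=[B,H,D,G,A,E] q_used=0 → run B
t=4: queue=[B,H,D,G,A,E] q_used=1 → run B
t=5: queue=[B,H,D,G,A,E] q_used=2 → run B
t=6: queue=[H,D,G,A,E,B] q_used=0 → run H
t=7: queue=[H,D,G,A,E,B] q_used=1 → run H
t=8: queue=[H,D,G,A,E,B] q_used=2 → run H
t=9: queue=[D,G,A,E,B,H] q_used=0 → run D
t=10: queue=[D,G,A,E,B,H] q_used=1 → run D
t=11: queue=[D,G,A,E,B,H] q_used=2 → run D
t=12: queue=[G,A,E,B,H,D] q_used=0 → run G
t=13: queue=[G,A,E,B,H,D] q_used=1 → run G
t=14: queue=[G,A,E,B,H,D] q_used=2 → run G
t=15: queue=[A,E,B,H,D,G] q_used=0 → run A
t=16: queue=[A,E,B,H,D,G] q_used=1 → run A
t=17: queue=[E,B,H,D,G] q_used=0 → run E
t=18: queue=[E,B,H,D,G] q_used=1 → run E
t=19: queue=[E,B,H,D,G] q_used=2 → run E
t=20: queue=[B,H,D,G,E] q_used=0 → run B
t=21: queue=[H,D,G,E] q_used=0 → run H
t=22: queue=[D,G,E] q_used=0 → run D
t=23: queue=[D,G,E] q_used=1 → run D
t=24: queue=[D,G,E] q_used=2 → run D
t=25: queue=[G,E] q_used=0 → run G
t=26: queue=[E] q_used=0 → run E
t=27: queue=[E] q_used=1 → run E
t=28: queue=[E] q_used=2 → run E
t=29: queue=[E] q_used=0 → run E
t=30: queue=[E] q_used=1 → run E
t=31: (idle)
t=32: (idle)
t=33: (idle)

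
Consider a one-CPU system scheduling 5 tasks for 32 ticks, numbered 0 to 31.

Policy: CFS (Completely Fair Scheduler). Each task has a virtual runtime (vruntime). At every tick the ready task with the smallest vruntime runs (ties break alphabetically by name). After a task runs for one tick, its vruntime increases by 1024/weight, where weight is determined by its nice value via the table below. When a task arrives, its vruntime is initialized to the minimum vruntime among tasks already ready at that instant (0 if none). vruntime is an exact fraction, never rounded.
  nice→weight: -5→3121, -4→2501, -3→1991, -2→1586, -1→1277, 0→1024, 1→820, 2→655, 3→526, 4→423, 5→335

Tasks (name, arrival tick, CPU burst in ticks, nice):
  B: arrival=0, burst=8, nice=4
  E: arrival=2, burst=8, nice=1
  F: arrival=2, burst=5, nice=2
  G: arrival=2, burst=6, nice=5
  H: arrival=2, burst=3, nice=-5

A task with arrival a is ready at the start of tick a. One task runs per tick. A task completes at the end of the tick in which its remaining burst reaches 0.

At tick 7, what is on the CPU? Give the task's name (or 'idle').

t=0: vr[B=0] → run B
t=1: vr[B=1024/423] → run B
t=2: vr[B=2048/423 E=2048/423 F=2048/423 G=2048/423 H=2048/423] → run B
t=3: vr[B=1024/141 E=2048/423 F=2048/423 G=2048/423 H=2048/423] → run E
t=4: vr[B=1024/141 E=528128/86715 F=2048/423 G=2048/423 H=2048/423] → run F
t=5: vr[B=1024/141 E=528128/86715 F=1774592/277065 G=2048/423 H=2048/423] → run G
t=6: vr[B=1024/141 E=528128/86715 F=1774592/277065 G=1119232/141705 H=2048/423] → run H
t=7: vr[B=1024/141 E=528128/86715 F=1774592/277065 G=1119232/141705 H=6824960/1320183] → run H
t=8: vr[B=1024/141 E=528128/86715 F=1774592/277065 G=1119232/141705 H=7258112/1320183] → run H
t=9: vr[B=1024/141 E=528128/86715 F=1774592/277065 G=1119232/141705] → run E
t=10: vr[B=1024/141 E=636416/86715 F=1774592/277065 G=1119232/141705] → run F
t=11: vr[B=1024/141 E=636416/86715 F=2207744/277065 G=1119232/141705] → run B
t=12: vr[B=4096/423 E=636416/86715 F=2207744/277065 G=1119232/141705] → run E
t=13: vr[B=4096/423 E=744704/86715 F=2207744/277065 G=1119232/141705] → run G
t=14: vr[B=4096/423 E=744704/86715 F=2207744/277065 G=1552384/141705] → run F
t=15: vr[B=4096/423 E=744704/86715 F=2640896/277065 G=1552384/141705] → run E
t=16: vr[B=4096/423 E=852992/86715 F=2640896/277065 G=1552384/141705] → run F
t=17: vr[B=4096/423 E=852992/86715 F=3074048/277065 G=1552384/141705] → run B
t=18: vr[B=5120/423 E=852992/86715 F=3074048/277065 G=1552384/141705] → run E
t=19: vr[B=5120/423 E=192256/17343 F=3074048/277065 G=1552384/141705] → run G
t=20: vr[B=5120/423 E=192256/17343 F=3074048/277065 G=1985536/141705] → run E
t=21: vr[B=5120/423 E=1069568/86715 F=3074048/277065 G=1985536/141705] → run F
t=22: vr[B=5120/423 E=1069568/86715 G=1985536/141705] → run B
t=23: vr[B=2048/141 E=1069568/86715 G=1985536/141705] → run E
t=24: vr[B=2048/141 E=1177856/86715 G=1985536/141705] → run E
t=25: vr[B=2048/141 G=1985536/141705] → run G
t=26: vr[B=2048/141 G=2418688/141705] → run B
t=27: vr[B=7168/423 G=2418688/141705] → run B
t=28: vr[G=2418688/141705] → run G
t=29: vr[G=570368/28341] → run G
t=30: (idle)
t=31: (idle)

running at tick 7 = H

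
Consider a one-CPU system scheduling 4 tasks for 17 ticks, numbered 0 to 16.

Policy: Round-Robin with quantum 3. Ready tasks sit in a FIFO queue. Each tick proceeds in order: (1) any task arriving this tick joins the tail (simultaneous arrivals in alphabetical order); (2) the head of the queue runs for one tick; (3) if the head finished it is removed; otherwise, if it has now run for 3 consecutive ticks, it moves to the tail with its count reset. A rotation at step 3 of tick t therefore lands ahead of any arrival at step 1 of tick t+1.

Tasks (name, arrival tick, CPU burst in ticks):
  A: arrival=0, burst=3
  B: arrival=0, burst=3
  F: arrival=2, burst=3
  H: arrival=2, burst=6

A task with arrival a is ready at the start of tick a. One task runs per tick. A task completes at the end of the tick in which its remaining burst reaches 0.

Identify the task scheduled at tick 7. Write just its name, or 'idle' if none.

running at tick 7 = F

t=0: queue=[A,B] q_used=0 → run A
t=1: queue=[A,B] q_used=1 → run A
t=2: queue=[A,B,F,H] q_used=2 → run A
t=3: queue=[B,F,H] q_used=0 → run B
t=4: queue=[B,F,H] q_used=1 → run B
t=5: queue=[B,F,H] q_used=2 → run B
t=6: queue=[F,H] q_used=0 → run F
t=7: queue=[F,H] q_used=1 → run F
t=8: queue=[F,H] q_used=2 → run F
t=9: queue=[H] q_used=0 → run H
t=10: queue=[H] q_used=1 → run H
t=11: queue=[H] q_used=2 → run H
t=12: queue=[H] q_used=0 → run H
t=13: queue=[H] q_used=1 → run H
t=14: queue=[H] q_used=2 → run H
t=15: (idle)
t=16: (idle)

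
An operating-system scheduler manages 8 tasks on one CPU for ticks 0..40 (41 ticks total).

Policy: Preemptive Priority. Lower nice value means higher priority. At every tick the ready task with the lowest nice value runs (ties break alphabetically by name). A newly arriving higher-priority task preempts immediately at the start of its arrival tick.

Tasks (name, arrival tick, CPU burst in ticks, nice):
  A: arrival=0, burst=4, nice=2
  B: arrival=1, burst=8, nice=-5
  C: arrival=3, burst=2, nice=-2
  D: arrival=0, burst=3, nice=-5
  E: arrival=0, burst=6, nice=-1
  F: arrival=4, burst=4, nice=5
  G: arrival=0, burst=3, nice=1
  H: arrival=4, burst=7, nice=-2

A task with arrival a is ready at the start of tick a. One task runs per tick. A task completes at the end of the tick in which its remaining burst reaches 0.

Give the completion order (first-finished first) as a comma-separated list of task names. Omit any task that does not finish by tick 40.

completion order = B, D, C, H, E, G, A, F

t=0: ready={A,D,E,G} → run D
t=1: ready={A,B,D,E,G} → run B
t=2: ready={A,B,D,E,G} → run B
t=3: ready={A,B,C,D,E,G} → run B
t=4: ready={A,B,C,D,E,F,G,H} → run B
t=5: ready={A,B,C,D,E,F,G,H} → run B
t=6: ready={A,B,C,D,E,F,G,H} → run B
t=7: ready={A,B,C,D,E,F,G,H} → run B
t=8: ready={A,B,C,D,E,F,G,H} → run B
t=9: ready={A,C,D,E,F,G,H} → run D
t=10: ready={A,C,D,E,F,G,H} → run D
t=11: ready={A,C,E,F,G,H} → run C
t=12: ready={A,C,E,F,G,H} → run C
t=13: ready={A,E,F,G,H} → run H
t=14: ready={A,E,F,G,H} → run H
t=15: ready={A,E,F,G,H} → run H
t=16: ready={A,E,F,G,H} → run H
t=17: ready={A,E,F,G,H} → run H
t=18: ready={A,E,F,G,H} → run H
t=19: ready={A,E,F,G,H} → run H
t=20: ready={A,E,F,G} → run E
t=21: ready={A,E,F,G} → run E
t=22: ready={A,E,F,G} → run E
t=23: ready={A,E,F,G} → run E
t=24: ready={A,E,F,G} → run E
t=25: ready={A,E,F,G} → run E
t=26: ready={A,F,G} → run G
t=27: ready={A,F,G} → run G
t=28: ready={A,F,G} → run G
t=29: ready={A,F} → run A
t=30: ready={A,F} → run A
t=31: ready={A,F} → run A
t=32: ready={A,F} → run A
t=33: ready={F} → run F
t=34: ready={F} → run F
t=35: ready={F} → run F
t=36: ready={F} → run F
t=37: (idle)
t=38: (idle)
t=39: (idle)
t=40: (idle)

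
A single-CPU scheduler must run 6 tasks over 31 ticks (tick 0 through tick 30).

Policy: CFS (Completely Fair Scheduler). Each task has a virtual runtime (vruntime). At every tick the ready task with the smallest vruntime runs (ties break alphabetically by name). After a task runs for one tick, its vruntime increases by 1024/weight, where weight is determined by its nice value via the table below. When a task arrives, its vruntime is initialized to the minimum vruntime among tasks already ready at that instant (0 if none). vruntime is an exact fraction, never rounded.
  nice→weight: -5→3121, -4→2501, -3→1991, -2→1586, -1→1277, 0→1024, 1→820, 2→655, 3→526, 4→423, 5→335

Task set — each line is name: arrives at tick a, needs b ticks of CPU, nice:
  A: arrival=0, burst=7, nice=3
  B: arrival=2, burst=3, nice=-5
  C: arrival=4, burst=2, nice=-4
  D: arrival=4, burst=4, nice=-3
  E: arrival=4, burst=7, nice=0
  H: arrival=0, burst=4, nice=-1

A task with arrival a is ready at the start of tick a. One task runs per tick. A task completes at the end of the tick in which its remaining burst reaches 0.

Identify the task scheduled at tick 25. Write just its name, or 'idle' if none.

t=0: vr[A=0 H=0] → run A
t=1: vr[A=512/263 H=0] → run H
t=2: vr[A=512/263 B=1024/1277 H=1024/1277] → run B
t=3: vr[A=512/263 B=4503552/3985517 H=1024/1277] → run H
t=4: vr[A=512/263 B=4503552/3985517 C=4503552/3985517 D=4503552/3985517 E=4503552/3985517 H=2048/1277] → run B
t=5: vr[A=512/263 B=5811200/3985517 C=4503552/3985517 D=4503552/3985517 E=4503552/3985517 H=2048/1277] → run C
t=6: vr[A=512/263 B=5811200/3985517 C=15344552960/9967778017 D=4503552/3985517 E=4503552/3985517 H=2048/1277] → run D
t=7: vr[A=512/263 B=5811200/3985517 C=15344552960/9967778017 D=13047741440/7935164347 E=4503552/3985517 H=2048/1277] → run E
t=8: vr[A=512/263 B=5811200/3985517 C=15344552960/9967778017 D=13047741440/7935164347 E=8489069/3985517 H=2048/1277] → run B
t=9: vr[A=512/263 C=15344552960/9967778017 D=13047741440/7935164347 E=8489069/3985517 H=2048/1277] → run C
t=10: vr[A=512/263 D=13047741440/7935164347 E=8489069/3985517 H=2048/1277] → run H
t=11: vr[A=512/263 D=13047741440/7935164347 E=8489069/3985517 H=3072/1277] → run D
t=12: vr[A=512/263 D=17128910848/7935164347 E=8489069/3985517 H=3072/1277] → run A
t=13: vr[A=1024/263 D=17128910848/7935164347 E=8489069/3985517 H=3072/1277] → run E
t=14: vr[A=1024/263 D=17128910848/7935164347 E=12474586/3985517 H=3072/1277] → run D
t=15: vr[A=1024/263 D=21210080256/7935164347 E=12474586/3985517 H=3072/1277] → run H
t=16: vr[A=1024/263 D=21210080256/7935164347 E=12474586/3985517] → run D
t=17: vr[A=1024/263 E=12474586/3985517] → run E
t=18: vr[A=1024/263 E=16460103/3985517] → run A
t=19: vr[A=1536/263 E=16460103/3985517] → run E
t=20: vr[A=1536/263 E=20445620/3985517] → run E
t=21: vr[A=1536/263 E=24431137/3985517] → run A
t=22: vr[A=2048/263 E=24431137/3985517] → run E
t=23: vr[A=2048/263 E=28416654/3985517] → run E
t=24: vr[A=2048/263] → run A
t=25: vr[A=2560/263] → run A
t=26: vr[A=3072/263] → run A
t=27: (idle)
t=28: (idle)
t=29: (idle)
t=30: (idle)

running at tick 25 = A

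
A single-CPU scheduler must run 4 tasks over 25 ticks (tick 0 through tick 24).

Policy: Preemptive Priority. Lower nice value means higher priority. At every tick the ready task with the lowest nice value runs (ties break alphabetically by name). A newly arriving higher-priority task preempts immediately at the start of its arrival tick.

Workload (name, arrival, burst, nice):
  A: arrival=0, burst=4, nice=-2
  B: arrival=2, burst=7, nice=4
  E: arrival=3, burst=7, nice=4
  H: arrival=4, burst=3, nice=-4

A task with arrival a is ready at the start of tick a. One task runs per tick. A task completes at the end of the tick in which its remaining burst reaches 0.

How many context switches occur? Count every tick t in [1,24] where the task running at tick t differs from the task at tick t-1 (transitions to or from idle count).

context switches = 4

t=0: ready={A} → run A
t=1: ready={A} → run A
t=2: ready={A,B} → run A
t=3: ready={A,B,E} → run A
t=4: ready={B,E,H} → run H
t=5: ready={B,E,H} → run H
t=6: ready={B,E,H} → run H
t=7: ready={B,E} → run B
t=8: ready={B,E} → run B
t=9: ready={B,E} → run B
t=10: ready={B,E} → run B
t=11: ready={B,E} → run B
t=12: ready={B,E} → run B
t=13: ready={B,E} → run B
t=14: ready={E} → run E
t=15: ready={E} → run E
t=16: ready={E} → run E
t=17: ready={E} → run E
t=18: ready={E} → run E
t=19: ready={E} → run E
t=20: ready={E} → run E
t=21: (idle)
t=22: (idle)
t=23: (idle)
t=24: (idle)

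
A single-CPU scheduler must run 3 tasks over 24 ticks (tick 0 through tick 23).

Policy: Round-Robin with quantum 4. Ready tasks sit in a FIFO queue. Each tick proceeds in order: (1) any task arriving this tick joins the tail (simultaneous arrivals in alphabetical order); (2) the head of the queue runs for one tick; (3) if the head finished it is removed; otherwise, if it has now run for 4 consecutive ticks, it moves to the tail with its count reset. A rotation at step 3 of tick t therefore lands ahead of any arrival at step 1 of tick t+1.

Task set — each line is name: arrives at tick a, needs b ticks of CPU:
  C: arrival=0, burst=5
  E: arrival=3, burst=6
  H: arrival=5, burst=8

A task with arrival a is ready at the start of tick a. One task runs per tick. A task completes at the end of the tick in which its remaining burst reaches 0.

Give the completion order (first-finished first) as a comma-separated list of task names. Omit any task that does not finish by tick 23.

completion order = C, E, H

t=0: queue=[C] q_used=0 → run C
t=1: queue=[C] q_used=1 → run C
t=2: queue=[C] q_used=2 → run C
t=3: queue=[C,E] q_used=3 → run C
t=4: queue=[E,C] q_used=0 → run E
t=5: queue=[E,C,H] q_used=1 → run E
t=6: queue=[E,C,H] q_used=2 → run E
t=7: queue=[E,C,H] q_used=3 → run E
t=8: queue=[C,H,E] q_used=0 → run C
t=9: queue=[H,E] q_used=0 → run H
t=10: queue=[H,E] q_used=1 → run H
t=11: queue=[H,E] q_used=2 → run H
t=12: queue=[H,E] q_used=3 → run H
t=13: queue=[E,H] q_used=0 → run E
t=14: queue=[E,H] q_used=1 → run E
t=15: queue=[H] q_used=0 → run H
t=16: queue=[H] q_used=1 → run H
t=17: queue=[H] q_used=2 → run H
t=18: queue=[H] q_used=3 → run H
t=19: (idle)
t=20: (idle)
t=21: (idle)
t=22: (idle)
t=23: (idle)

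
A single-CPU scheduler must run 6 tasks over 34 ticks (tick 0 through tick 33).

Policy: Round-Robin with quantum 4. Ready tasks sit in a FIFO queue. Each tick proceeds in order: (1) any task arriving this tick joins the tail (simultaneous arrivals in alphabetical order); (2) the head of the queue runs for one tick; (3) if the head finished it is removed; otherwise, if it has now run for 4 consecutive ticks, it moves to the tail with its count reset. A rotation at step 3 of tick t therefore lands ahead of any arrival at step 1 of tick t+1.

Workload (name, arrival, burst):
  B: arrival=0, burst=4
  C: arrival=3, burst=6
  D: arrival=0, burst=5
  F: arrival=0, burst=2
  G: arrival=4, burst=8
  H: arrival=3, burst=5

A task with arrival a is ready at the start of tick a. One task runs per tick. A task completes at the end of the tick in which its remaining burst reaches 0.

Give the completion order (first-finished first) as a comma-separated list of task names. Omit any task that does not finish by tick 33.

t=0: queue=[B,D,F] q_used=0 → run B
t=1: queue=[B,D,F] q_used=1 → run B
t=2: queue=[B,D,F] q_used=2 → run B
t=3: queue=[B,D,F,C,H] q_used=3 → run B
t=4: queue=[D,F,C,H,G] q_used=0 → run D
t=5: queue=[D,F,C,H,G] q_used=1 → run D
t=6: queue=[D,F,C,H,G] q_used=2 → run D
t=7: queue=[D,F,C,H,G] q_used=3 → run D
t=8: queue=[F,C,H,G,D] q_used=0 → run F
t=9: queue=[F,C,H,G,D] q_used=1 → run F
t=10: queue=[C,H,G,D] q_used=0 → run C
t=11: queue=[C,H,G,D] q_used=1 → run C
t=12: queue=[C,H,G,D] q_used=2 → run C
t=13: queue=[C,H,G,D] q_used=3 → run C
t=14: queue=[H,G,D,C] q_used=0 → run H
t=15: queue=[H,G,D,C] q_used=1 → run H
t=16: queue=[H,G,D,C] q_used=2 → run H
t=17: queue=[H,G,D,C] q_used=3 → run H
t=18: queue=[G,D,C,H] q_used=0 → run G
t=19: queue=[G,D,C,H] q_used=1 → run G
t=20: queue=[G,D,C,H] q_used=2 → run G
t=21: queue=[G,D,C,H] q_used=3 → run G
t=22: queue=[D,C,H,G] q_used=0 → run D
t=23: queue=[C,H,G] q_used=0 → run C
t=24: queue=[C,H,G] q_used=1 → run C
t=25: queue=[H,G] q_used=0 → run H
t=26: queue=[G] q_used=0 → run G
t=27: queue=[G] q_used=1 → run G
t=28: queue=[G] q_used=2 → run G
t=29: queue=[G] q_used=3 → run G
t=30: (idle)
t=31: (idle)
t=32: (idle)
t=33: (idle)

completion order = B, F, D, C, H, G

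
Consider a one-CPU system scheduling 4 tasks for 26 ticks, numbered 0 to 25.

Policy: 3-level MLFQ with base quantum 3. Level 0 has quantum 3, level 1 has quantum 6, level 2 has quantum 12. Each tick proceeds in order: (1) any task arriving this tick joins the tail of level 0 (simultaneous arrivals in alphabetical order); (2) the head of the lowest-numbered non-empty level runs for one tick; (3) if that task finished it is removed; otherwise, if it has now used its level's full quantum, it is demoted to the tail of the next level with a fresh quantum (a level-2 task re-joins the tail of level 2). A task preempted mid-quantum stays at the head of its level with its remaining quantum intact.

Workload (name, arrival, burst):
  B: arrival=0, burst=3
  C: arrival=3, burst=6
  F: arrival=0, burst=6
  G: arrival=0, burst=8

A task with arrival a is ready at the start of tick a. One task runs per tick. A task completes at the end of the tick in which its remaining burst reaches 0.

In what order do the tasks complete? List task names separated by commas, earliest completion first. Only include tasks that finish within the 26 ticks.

completion order = B, F, G, C

t=0: L0/L1/L2 = BFG/-/- → run B
t=1: L0/L1/L2 = BFG/-/- → run B
t=2: L0/L1/L2 = BFG/-/- → run B
t=3: L0/L1/L2 = FGC/-/- → run F
t=4: L0/L1/L2 = FGC/-/- → run F
t=5: L0/L1/L2 = FGC/-/- → run F
t=6: L0/L1/L2 = GC/F/- → run G
t=7: L0/L1/L2 = GC/F/- → run G
t=8: L0/L1/L2 = GC/F/- → run G
t=9: L0/L1/L2 = C/FG/- → run C
t=10: L0/L1/L2 = C/FG/- → run C
t=11: L0/L1/L2 = C/FG/- → run C
t=12: L0/L1/L2 = -/FGC/- → run F
t=13: L0/L1/L2 = -/FGC/- → run F
t=14: L0/L1/L2 = -/FGC/- → run F
t=15: L0/L1/L2 = -/GC/- → run G
t=16: L0/L1/L2 = -/GC/- → run G
t=17: L0/L1/L2 = -/GC/- → run G
t=18: L0/L1/L2 = -/GC/- → run G
t=19: L0/L1/L2 = -/GC/- → run G
t=20: L0/L1/L2 = -/C/- → run C
t=21: L0/L1/L2 = -/C/- → run C
t=22: L0/L1/L2 = -/C/- → run C
t=23: (idle)
t=24: (idle)
t=25: (idle)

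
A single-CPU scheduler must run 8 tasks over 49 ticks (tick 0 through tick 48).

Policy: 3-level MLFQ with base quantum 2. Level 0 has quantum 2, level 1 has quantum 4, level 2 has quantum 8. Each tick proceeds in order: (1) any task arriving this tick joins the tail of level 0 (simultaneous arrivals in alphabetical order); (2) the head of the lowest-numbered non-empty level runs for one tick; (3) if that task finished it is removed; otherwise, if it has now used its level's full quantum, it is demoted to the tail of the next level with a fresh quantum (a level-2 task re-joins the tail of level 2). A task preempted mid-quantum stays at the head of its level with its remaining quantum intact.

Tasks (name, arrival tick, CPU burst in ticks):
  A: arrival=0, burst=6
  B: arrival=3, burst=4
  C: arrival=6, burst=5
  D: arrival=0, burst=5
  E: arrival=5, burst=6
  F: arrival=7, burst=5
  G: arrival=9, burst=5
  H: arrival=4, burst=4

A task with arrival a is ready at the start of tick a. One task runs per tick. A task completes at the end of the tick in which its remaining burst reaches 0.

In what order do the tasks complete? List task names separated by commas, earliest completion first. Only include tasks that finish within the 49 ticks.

t=0: L0/L1/L2 = AD/-/- → run A
t=1: L0/L1/L2 = AD/-/- → run A
t=2: L0/L1/L2 = D/A/- → run D
t=3: L0/L1/L2 = DB/A/- → run D
t=4: L0/L1/L2 = BH/AD/- → run B
t=5: L0/L1/L2 = BHE/AD/- → run B
t=6: L0/L1/L2 = HEC/ADB/- → run H
t=7: L0/L1/L2 = HECF/ADB/- → run H
t=8: L0/L1/L2 = ECF/ADBH/- → run E
t=9: L0/L1/L2 = ECFG/ADBH/- → run E
t=10: L0/L1/L2 = CFG/ADBHE/- → run C
t=11: L0/L1/L2 = CFG/ADBHE/- → run C
t=12: L0/L1/L2 = FG/ADBHEC/- → run F
t=13: L0/L1/L2 = FG/ADBHEC/- → run F
t=14: L0/L1/L2 = G/ADBHECF/- → run G
t=15: L0/L1/L2 = G/ADBHECF/- → run G
t=16: L0/L1/L2 = -/ADBHECFG/- → run A
t=17: L0/L1/L2 = -/ADBHECFG/- → run A
t=18: L0/L1/L2 = -/ADBHECFG/- → run A
t=19: L0/L1/L2 = -/ADBHECFG/- → run A
t=20: L0/L1/L2 = -/DBHECFG/- → run D
t=21: L0/L1/L2 = -/DBHECFG/- → run D
t=22: L0/L1/L2 = -/DBHECFG/- → run D
t=23: L0/L1/L2 = -/BHECFG/- → run B
t=24: L0/L1/L2 = -/BHECFG/- → run B
t=25: L0/L1/L2 = -/HECFG/- → run H
t=26: L0/L1/L2 = -/HECFG/- → run H
t=27: L0/L1/L2 = -/ECFG/- → run E
t=28: L0/L1/L2 = -/ECFG/- → run E
t=29: L0/L1/L2 = -/ECFG/- → run E
t=30: L0/L1/L2 = -/ECFG/- → run E
t=31: L0/L1/L2 = -/CFG/- → run C
t=32: L0/L1/L2 = -/CFG/- → run C
t=33: L0/L1/L2 = -/CFG/- → run C
t=34: L0/L1/L2 = -/FG/- → run F
t=35: L0/L1/L2 = -/FG/- → run F
t=36: L0/L1/L2 = -/FG/- → run F
t=37: L0/L1/L2 = -/G/- → run G
t=38: L0/L1/L2 = -/G/- → run G
t=39: L0/L1/L2 = -/G/- → run G
t=40: (idle)
t=41: (idle)
t=42: (idle)
t=43: (idle)
t=44: (idle)
t=45: (idle)
t=46: (idle)
t=47: (idle)
t=48: (idle)

completion order = A, D, B, H, E, C, F, G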